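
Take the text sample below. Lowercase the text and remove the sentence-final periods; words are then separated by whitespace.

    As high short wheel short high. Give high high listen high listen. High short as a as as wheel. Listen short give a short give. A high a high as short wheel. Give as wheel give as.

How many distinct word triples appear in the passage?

37 tokens → 35 trigram windows in total.
Repeated trigrams (each contributes count−1 duplicates):
  high listen high: 2
  short give a: 2
  wheel give as: 2
3 duplicate windows → 35 − 3 = 32 distinct.

32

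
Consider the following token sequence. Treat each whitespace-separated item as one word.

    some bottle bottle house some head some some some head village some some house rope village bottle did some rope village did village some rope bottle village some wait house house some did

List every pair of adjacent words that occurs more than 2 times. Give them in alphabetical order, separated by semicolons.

some some; village some

Bigram counts meeting the condition (more than 2 times):
  some some: 3
  village some: 3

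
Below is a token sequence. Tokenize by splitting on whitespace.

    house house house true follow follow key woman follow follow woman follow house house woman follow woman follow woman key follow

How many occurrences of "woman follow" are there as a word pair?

Scanning the 20 overlapping bigram windows for "woman follow":
  position 8–9: woman follow
  position 11–12: woman follow
  position 15–16: woman follow
  position 17–18: woman follow

4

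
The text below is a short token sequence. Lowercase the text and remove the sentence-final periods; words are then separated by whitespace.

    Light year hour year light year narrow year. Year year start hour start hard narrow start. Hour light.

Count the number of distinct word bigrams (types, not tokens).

14

18 tokens → 17 bigram windows in total.
Repeated bigrams (each contributes count−1 duplicates):
  light year: 2
  start hour: 2
  year year: 2
3 duplicate windows → 17 − 3 = 14 distinct.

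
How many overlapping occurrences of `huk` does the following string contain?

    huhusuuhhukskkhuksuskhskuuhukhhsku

Sliding a length-3 window over the 34 characters (32 positions):
  position 9–11: huk
  position 15–17: huk
  position 27–29: huk

3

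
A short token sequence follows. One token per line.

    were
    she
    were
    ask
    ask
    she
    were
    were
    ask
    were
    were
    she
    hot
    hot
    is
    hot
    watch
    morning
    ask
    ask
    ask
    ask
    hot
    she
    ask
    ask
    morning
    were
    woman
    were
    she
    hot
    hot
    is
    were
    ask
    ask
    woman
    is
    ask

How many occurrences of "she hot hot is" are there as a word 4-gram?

2

Scanning the 37 overlapping 4-gram windows for "she hot hot is":
  position 12–15: she hot hot is
  position 31–34: she hot hot is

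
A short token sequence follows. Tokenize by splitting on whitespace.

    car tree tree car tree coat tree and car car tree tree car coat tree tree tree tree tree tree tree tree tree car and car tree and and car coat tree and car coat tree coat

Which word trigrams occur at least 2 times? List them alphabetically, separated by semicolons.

and car coat; car coat tree; car tree tree; coat tree and; tree and car; tree tree car; tree tree tree

Trigram counts meeting the condition (at least 2 times):
  and car coat: 2
  car coat tree: 3
  car tree tree: 2
  coat tree and: 2
  tree and car: 2
  tree tree car: 3
  tree tree tree: 7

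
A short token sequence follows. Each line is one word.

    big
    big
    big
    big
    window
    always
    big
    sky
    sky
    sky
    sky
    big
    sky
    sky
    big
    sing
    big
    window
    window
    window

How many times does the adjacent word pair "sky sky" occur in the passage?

Scanning the 19 overlapping bigram windows for "sky sky":
  position 8–9: sky sky
  position 9–10: sky sky
  position 10–11: sky sky
  position 13–14: sky sky

4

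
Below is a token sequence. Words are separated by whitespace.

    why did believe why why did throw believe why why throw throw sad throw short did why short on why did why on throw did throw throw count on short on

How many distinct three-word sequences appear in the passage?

28

31 tokens → 29 trigram windows in total.
Repeated trigrams (each contributes count−1 duplicates):
  believe why why: 2
1 duplicate windows → 29 − 1 = 28 distinct.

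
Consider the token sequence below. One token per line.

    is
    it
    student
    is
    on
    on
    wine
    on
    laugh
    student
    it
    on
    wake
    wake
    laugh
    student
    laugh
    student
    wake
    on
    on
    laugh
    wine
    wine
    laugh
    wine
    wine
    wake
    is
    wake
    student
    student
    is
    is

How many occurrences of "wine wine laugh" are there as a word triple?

Scanning the 32 overlapping trigram windows for "wine wine laugh":
  position 23–25: wine wine laugh

1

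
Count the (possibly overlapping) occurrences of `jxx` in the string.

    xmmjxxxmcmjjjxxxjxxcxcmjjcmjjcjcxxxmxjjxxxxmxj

Sliding a length-3 window over the 46 characters (44 positions):
  position 4–6: jxx
  position 13–15: jxx
  position 17–19: jxx
  position 39–41: jxx

4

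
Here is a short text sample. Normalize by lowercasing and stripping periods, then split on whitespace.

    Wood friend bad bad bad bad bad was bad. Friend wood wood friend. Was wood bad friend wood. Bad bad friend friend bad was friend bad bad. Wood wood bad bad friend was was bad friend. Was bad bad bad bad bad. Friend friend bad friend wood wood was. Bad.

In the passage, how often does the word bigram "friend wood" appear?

3

Scanning the 49 overlapping bigram windows for "friend wood":
  position 10–11: friend wood
  position 17–18: friend wood
  position 46–47: friend wood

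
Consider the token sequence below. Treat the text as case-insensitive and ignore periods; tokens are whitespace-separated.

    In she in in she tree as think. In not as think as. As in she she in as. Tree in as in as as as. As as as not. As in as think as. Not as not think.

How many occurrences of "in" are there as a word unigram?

Scanning the 39 tokens for "in":
  position 1: in
  position 3: in
  position 4: in
  position 9: in
  position 15: in
  position 18: in
  position 21: in
  position 23: in
  position 32: in

9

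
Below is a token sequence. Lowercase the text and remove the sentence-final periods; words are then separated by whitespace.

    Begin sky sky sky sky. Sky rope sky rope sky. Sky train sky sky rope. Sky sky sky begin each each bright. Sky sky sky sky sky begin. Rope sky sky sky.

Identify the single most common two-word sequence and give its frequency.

Bigram frequencies (highest first):
  sky sky: 14
  rope sky: 4
  sky rope: 3
  sky begin: 2
  begin sky: 1
  sky train: 1
  … (6 more, each ≤ 1)

"sky sky", 14 times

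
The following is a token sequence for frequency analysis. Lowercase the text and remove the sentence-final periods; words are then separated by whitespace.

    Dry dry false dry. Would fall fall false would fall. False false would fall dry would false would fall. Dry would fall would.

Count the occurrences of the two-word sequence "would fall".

Scanning the 22 overlapping bigram windows for "would fall":
  position 5–6: would fall
  position 9–10: would fall
  position 13–14: would fall
  position 18–19: would fall
  position 21–22: would fall

5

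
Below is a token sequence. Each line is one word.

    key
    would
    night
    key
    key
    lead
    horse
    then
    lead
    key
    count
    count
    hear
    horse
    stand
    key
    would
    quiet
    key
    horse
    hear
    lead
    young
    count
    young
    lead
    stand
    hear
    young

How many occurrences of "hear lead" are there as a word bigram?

1

Scanning the 28 overlapping bigram windows for "hear lead":
  position 21–22: hear lead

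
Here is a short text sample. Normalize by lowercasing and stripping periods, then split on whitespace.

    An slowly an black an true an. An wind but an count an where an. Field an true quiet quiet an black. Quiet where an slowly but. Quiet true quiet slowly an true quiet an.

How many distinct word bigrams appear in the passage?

35 tokens → 34 bigram windows in total.
Repeated bigrams (each contributes count−1 duplicates):
  an true: 3
  true quiet: 3
  an black: 2
  an slowly: 2
  quiet an: 2
  slowly an: 2
  where an: 2
9 duplicate windows → 34 − 9 = 25 distinct.

25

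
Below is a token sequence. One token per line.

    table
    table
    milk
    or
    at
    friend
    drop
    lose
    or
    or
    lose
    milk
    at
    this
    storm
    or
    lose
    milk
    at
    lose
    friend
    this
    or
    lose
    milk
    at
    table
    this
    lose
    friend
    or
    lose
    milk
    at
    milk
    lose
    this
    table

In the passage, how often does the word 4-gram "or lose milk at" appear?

Scanning the 35 overlapping 4-gram windows for "or lose milk at":
  position 10–13: or lose milk at
  position 16–19: or lose milk at
  position 23–26: or lose milk at
  position 31–34: or lose milk at

4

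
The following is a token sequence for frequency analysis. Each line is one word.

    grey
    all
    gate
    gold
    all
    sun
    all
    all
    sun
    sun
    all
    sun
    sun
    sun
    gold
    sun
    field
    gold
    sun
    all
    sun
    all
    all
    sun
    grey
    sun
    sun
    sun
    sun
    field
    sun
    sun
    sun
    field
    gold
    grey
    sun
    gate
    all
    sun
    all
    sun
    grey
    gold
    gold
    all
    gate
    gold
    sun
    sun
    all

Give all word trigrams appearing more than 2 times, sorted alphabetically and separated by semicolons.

Trigram counts meeting the condition (more than 2 times):
  all sun all: 3
  sun all sun: 3
  sun sun sun: 4

all sun all; sun all sun; sun sun sun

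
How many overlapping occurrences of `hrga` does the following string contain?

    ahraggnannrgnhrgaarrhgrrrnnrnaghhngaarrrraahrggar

1

Sliding a length-4 window over the 49 characters (46 positions):
  position 14–17: hrga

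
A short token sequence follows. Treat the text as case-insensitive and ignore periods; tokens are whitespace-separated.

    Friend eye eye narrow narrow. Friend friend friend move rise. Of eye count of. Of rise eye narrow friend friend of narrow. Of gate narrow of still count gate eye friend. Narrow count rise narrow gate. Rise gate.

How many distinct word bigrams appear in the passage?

32

38 tokens → 37 bigram windows in total.
Repeated bigrams (each contributes count−1 duplicates):
  friend friend: 3
  eye narrow: 2
  narrow friend: 2
  narrow of: 2
5 duplicate windows → 37 − 5 = 32 distinct.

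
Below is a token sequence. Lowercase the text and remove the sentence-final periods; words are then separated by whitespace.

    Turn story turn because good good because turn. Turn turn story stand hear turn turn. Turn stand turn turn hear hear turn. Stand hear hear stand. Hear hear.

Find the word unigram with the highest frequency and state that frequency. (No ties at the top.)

"turn", 11 times

Unigram frequencies (highest first):
  turn: 11
  hear: 7
  stand: 4
  story: 2
  because: 2
  good: 2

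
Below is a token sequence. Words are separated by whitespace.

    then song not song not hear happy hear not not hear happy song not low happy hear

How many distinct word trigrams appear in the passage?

14

17 tokens → 15 trigram windows in total.
Repeated trigrams (each contributes count−1 duplicates):
  not hear happy: 2
1 duplicate windows → 15 − 1 = 14 distinct.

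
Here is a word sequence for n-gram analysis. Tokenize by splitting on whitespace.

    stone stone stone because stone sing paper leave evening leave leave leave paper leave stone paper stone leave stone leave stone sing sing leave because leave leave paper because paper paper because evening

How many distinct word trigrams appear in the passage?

33 tokens → 31 trigram windows in total.
Repeated trigrams (each contributes count−1 duplicates):
  leave leave paper: 2
  stone leave stone: 2
2 duplicate windows → 31 − 2 = 29 distinct.

29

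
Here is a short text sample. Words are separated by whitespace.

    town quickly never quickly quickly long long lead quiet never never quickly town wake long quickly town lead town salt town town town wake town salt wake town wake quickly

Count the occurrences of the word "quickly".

Scanning the 30 tokens for "quickly":
  position 2: quickly
  position 4: quickly
  position 5: quickly
  position 12: quickly
  position 16: quickly
  position 30: quickly

6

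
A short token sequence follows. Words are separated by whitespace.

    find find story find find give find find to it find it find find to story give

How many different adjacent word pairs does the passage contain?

11

17 tokens → 16 bigram windows in total.
Repeated bigrams (each contributes count−1 duplicates):
  find find: 4
  find to: 2
  it find: 2
5 duplicate windows → 16 − 5 = 11 distinct.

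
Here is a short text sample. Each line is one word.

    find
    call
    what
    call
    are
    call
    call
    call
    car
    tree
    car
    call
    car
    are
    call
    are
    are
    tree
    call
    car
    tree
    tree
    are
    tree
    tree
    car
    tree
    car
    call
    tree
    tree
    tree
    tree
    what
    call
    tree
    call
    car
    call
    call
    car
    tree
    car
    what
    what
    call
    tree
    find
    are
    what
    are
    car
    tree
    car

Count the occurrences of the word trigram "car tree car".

Scanning the 52 overlapping trigram windows for "car tree car":
  position 9–11: car tree car
  position 26–28: car tree car
  position 41–43: car tree car
  position 52–54: car tree car

4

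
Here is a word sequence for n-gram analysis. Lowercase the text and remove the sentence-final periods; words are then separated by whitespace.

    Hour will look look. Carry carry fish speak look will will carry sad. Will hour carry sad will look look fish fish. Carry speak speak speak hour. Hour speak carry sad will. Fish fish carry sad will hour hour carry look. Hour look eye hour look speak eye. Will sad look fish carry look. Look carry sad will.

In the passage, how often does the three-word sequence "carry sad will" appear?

Scanning the 56 overlapping trigram windows for "carry sad will":
  position 12–14: carry sad will
  position 16–18: carry sad will
  position 30–32: carry sad will
  position 35–37: carry sad will
  position 56–58: carry sad will

5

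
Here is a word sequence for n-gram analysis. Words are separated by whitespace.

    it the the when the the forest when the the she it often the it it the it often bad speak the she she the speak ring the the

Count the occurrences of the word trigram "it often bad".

Scanning the 27 overlapping trigram windows for "it often bad":
  position 18–20: it often bad

1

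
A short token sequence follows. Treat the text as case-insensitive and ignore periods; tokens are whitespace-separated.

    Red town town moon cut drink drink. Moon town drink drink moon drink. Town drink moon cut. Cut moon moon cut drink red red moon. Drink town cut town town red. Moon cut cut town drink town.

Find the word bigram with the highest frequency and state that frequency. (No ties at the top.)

"moon cut", 4 times

Bigram frequencies (highest first):
  moon cut: 4
  drink moon: 3
  town drink: 3
  drink town: 3
  town town: 2
  cut drink: 2
  … (14 more, each ≤ 2)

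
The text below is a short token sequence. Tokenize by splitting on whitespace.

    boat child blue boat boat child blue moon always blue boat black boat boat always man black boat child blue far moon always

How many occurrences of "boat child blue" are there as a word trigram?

3

Scanning the 21 overlapping trigram windows for "boat child blue":
  position 1–3: boat child blue
  position 5–7: boat child blue
  position 18–20: boat child blue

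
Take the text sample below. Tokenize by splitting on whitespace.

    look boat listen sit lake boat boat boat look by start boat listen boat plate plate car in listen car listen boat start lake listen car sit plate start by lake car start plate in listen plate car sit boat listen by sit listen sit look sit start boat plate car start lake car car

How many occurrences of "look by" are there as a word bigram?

Scanning the 54 overlapping bigram windows for "look by":
  position 9–10: look by

1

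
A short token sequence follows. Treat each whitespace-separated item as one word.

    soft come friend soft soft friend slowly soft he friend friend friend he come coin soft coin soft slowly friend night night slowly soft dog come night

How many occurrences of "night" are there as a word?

3

Scanning the 27 tokens for "night":
  position 21: night
  position 22: night
  position 27: night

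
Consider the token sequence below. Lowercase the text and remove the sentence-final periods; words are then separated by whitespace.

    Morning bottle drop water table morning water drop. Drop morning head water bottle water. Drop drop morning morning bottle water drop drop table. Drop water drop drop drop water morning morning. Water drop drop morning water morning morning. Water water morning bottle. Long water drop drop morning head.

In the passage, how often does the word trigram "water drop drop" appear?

Scanning the 46 overlapping trigram windows for "water drop drop":
  position 7–9: water drop drop
  position 14–16: water drop drop
  position 20–22: water drop drop
  position 25–27: water drop drop
  position 32–34: water drop drop
  position 44–46: water drop drop

6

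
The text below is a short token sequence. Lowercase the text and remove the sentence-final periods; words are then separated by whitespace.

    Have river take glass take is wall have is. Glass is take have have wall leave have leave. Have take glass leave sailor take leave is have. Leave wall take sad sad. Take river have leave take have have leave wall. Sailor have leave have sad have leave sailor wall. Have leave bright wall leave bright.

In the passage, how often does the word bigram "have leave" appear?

Scanning the 55 overlapping bigram windows for "have leave":
  position 17–18: have leave
  position 27–28: have leave
  position 35–36: have leave
  position 39–40: have leave
  position 43–44: have leave
  position 47–48: have leave
  position 51–52: have leave

7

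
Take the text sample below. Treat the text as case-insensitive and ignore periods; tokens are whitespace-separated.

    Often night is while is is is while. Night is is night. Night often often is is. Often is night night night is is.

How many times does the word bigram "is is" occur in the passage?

Scanning the 23 overlapping bigram windows for "is is":
  position 5–6: is is
  position 6–7: is is
  position 10–11: is is
  position 16–17: is is
  position 23–24: is is

5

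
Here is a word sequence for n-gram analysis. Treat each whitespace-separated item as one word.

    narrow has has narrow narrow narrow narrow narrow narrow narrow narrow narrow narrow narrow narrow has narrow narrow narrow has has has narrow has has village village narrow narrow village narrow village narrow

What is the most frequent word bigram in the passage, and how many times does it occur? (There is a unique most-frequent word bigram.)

Bigram frequencies (highest first):
  narrow narrow: 14
  narrow has: 4
  has has: 4
  has narrow: 3
  village narrow: 3
  narrow village: 2
  … (2 more, each ≤ 1)

"narrow narrow", 14 times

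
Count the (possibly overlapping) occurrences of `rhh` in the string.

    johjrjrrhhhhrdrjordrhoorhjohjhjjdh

Sliding a length-3 window over the 34 characters (32 positions):
  position 8–10: rhh

1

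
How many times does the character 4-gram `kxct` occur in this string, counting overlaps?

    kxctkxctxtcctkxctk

Sliding a length-4 window over the 18 characters (15 positions):
  position 1–4: kxct
  position 5–8: kxct
  position 14–17: kxct

3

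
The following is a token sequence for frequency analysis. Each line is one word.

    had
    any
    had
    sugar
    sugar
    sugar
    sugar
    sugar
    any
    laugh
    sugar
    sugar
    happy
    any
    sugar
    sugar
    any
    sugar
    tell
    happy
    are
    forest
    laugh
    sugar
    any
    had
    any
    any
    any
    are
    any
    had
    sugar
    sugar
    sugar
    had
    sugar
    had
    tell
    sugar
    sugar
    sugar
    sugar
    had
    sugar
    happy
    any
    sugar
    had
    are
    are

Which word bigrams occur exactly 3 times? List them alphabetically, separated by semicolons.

any had; any sugar; sugar any

Bigram counts meeting the condition (exactly 3 times):
  any had: 3
  any sugar: 3
  sugar any: 3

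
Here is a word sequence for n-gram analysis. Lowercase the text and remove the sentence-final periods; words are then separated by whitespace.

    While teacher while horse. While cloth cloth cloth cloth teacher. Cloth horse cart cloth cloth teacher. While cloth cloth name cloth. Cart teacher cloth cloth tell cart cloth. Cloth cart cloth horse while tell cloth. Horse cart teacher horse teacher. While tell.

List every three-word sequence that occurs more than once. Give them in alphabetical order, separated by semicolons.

Trigram counts meeting the condition (more than once):
  cart cloth cloth: 2
  cloth cloth cloth: 2
  cloth cloth teacher: 2
  cloth horse cart: 2
  while cloth cloth: 2

cart cloth cloth; cloth cloth cloth; cloth cloth teacher; cloth horse cart; while cloth cloth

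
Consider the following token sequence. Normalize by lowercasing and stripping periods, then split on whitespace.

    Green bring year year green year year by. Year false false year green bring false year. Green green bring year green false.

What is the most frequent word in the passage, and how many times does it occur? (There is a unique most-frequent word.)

Unigram frequencies (highest first):
  year: 8
  green: 6
  false: 4
  bring: 3
  by: 1

"year", 8 times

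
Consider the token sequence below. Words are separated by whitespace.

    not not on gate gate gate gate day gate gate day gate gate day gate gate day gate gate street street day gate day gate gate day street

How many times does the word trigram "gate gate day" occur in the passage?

Scanning the 26 overlapping trigram windows for "gate gate day":
  position 6–8: gate gate day
  position 9–11: gate gate day
  position 12–14: gate gate day
  position 15–17: gate gate day
  position 25–27: gate gate day

5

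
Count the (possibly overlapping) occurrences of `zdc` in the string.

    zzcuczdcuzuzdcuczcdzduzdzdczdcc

Sliding a length-3 window over the 31 characters (29 positions):
  position 6–8: zdc
  position 12–14: zdc
  position 25–27: zdc
  position 28–30: zdc

4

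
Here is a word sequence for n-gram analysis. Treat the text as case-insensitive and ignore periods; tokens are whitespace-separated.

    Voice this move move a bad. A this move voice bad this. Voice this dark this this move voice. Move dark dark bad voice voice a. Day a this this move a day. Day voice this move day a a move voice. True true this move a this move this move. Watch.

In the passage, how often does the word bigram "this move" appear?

8

Scanning the 51 overlapping bigram windows for "this move":
  position 2–3: this move
  position 8–9: this move
  position 17–18: this move
  position 30–31: this move
  position 36–37: this move
  position 45–46: this move
  position 48–49: this move
  position 50–51: this move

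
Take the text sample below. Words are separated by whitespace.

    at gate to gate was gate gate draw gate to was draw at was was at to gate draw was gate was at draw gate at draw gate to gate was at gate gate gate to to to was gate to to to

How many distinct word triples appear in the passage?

43 tokens → 41 trigram windows in total.
Repeated trigrams (each contributes count−1 duplicates):
  at draw gate: 2
  draw gate to: 2
  gate to gate: 2
  gate to to: 2
  gate was at: 2
  to gate was: 2
  to to to: 2
7 duplicate windows → 41 − 7 = 34 distinct.

34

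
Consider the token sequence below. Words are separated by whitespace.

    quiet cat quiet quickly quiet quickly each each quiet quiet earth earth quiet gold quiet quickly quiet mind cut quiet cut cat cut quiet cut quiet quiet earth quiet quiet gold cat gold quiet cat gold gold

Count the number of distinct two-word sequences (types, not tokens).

22

37 tokens → 36 bigram windows in total.
Repeated bigrams (each contributes count−1 duplicates):
  cut quiet: 3
  quiet quickly: 3
  quiet quiet: 3
  cat gold: 2
  earth quiet: 2
  gold quiet: 2
  quickly quiet: 2
  quiet cat: 2
  … (3 more repeated)
14 duplicate windows → 36 − 14 = 22 distinct.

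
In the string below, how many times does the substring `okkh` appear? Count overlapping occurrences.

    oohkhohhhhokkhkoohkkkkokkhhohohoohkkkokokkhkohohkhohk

3

Sliding a length-4 window over the 53 characters (50 positions):
  position 11–14: okkh
  position 23–26: okkh
  position 40–43: okkh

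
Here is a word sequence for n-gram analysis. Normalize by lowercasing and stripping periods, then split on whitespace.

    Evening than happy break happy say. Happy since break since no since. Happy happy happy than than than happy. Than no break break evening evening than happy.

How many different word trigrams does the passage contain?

24

27 tokens → 25 trigram windows in total.
Repeated trigrams (each contributes count−1 duplicates):
  evening than happy: 2
1 duplicate windows → 25 − 1 = 24 distinct.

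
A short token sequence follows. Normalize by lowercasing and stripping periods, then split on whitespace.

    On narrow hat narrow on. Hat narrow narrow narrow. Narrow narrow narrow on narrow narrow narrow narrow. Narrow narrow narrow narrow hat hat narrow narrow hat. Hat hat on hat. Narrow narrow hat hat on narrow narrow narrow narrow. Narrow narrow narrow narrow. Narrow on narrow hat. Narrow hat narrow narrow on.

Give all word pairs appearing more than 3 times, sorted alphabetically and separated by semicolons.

Bigram counts meeting the condition (more than 3 times):
  hat hat: 4
  hat narrow: 6
  narrow hat: 6
  narrow narrow: 23
  narrow on: 4
  on narrow: 4

hat hat; hat narrow; narrow hat; narrow narrow; narrow on; on narrow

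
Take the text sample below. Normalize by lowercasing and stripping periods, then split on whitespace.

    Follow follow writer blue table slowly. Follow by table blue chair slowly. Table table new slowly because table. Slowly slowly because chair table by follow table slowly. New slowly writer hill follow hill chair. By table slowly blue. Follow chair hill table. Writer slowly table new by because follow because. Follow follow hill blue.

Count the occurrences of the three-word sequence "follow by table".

1

Scanning the 52 overlapping trigram windows for "follow by table":
  position 7–9: follow by table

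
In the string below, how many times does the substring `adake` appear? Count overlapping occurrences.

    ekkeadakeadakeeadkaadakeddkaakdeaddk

3

Sliding a length-5 window over the 36 characters (32 positions):
  position 5–9: adake
  position 10–14: adake
  position 20–24: adake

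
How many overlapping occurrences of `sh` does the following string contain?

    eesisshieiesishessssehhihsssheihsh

Sliding a length-2 window over the 34 characters (33 positions):
  position 6–7: sh
  position 14–15: sh
  position 28–29: sh
  position 33–34: sh

4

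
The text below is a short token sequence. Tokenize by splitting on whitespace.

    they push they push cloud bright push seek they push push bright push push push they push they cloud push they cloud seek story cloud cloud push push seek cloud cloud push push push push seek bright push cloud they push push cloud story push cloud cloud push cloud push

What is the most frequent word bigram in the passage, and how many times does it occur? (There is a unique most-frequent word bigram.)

Bigram frequencies (highest first):
  push push: 8
  they push: 5
  push cloud: 5
  cloud push: 5
  push they: 4
  bright push: 3
  … (14 more, each ≤ 3)

"push push", 8 times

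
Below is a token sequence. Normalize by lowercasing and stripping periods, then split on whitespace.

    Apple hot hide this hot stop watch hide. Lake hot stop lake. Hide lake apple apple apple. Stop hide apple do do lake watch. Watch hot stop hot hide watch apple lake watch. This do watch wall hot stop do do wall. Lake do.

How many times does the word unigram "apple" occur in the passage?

6

Scanning the 44 tokens for "apple":
  position 1: apple
  position 15: apple
  position 16: apple
  position 17: apple
  position 20: apple
  position 31: apple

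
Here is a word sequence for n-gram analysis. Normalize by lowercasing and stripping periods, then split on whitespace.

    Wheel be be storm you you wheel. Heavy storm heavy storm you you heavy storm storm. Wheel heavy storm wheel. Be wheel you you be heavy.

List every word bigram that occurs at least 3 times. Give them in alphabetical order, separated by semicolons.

heavy storm; you you

Bigram counts meeting the condition (at least 3 times):
  heavy storm: 4
  you you: 3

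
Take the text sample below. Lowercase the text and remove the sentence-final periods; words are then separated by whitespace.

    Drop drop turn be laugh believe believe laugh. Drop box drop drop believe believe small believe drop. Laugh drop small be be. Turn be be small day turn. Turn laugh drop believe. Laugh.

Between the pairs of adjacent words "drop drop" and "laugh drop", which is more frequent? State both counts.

"laugh drop" (3 vs 2)

"drop drop": 2 occurrences
"laugh drop": 3 occurrences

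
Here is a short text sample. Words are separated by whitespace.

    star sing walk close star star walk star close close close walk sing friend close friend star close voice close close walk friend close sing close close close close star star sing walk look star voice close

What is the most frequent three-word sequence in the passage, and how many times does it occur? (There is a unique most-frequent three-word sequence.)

Trigram frequencies (highest first):
  close close close: 3
  star sing walk: 2
  close star star: 2
  close close walk: 2
  sing walk close: 1
  walk close star: 1
  … (24 more, each ≤ 1)

"close close close", 3 times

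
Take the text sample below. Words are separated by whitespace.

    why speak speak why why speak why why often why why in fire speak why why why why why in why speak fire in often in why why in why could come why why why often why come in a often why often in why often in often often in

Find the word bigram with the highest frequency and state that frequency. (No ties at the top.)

"why why", 10 times

Bigram frequencies (highest first):
  why why: 10
  why often: 4
  in why: 4
  often in: 4
  why speak: 3
  speak why: 3
  … (16 more, each ≤ 3)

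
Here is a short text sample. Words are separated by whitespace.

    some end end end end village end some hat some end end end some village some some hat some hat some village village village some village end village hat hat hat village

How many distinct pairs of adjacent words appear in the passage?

32 tokens → 31 bigram windows in total.
Repeated bigrams (each contributes count−1 duplicates):
  end end: 5
  hat some: 3
  some hat: 3
  some village: 3
  end some: 2
  end village: 2
  hat hat: 2
  some end: 2
  … (3 more repeated)
17 duplicate windows → 31 − 17 = 14 distinct.

14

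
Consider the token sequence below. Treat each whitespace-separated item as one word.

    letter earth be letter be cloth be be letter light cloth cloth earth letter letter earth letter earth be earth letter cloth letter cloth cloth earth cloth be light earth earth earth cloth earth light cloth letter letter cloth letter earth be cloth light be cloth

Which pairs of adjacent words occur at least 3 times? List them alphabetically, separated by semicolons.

Bigram counts meeting the condition (at least 3 times):
  be cloth: 3
  cloth earth: 3
  cloth letter: 3
  earth be: 3
  earth letter: 3
  letter cloth: 3
  letter earth: 4

be cloth; cloth earth; cloth letter; earth be; earth letter; letter cloth; letter earth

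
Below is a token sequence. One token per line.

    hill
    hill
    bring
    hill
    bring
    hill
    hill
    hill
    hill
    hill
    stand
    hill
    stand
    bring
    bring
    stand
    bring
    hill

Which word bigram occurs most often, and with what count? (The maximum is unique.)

Bigram frequencies (highest first):
  hill hill: 5
  bring hill: 3
  hill bring: 2
  hill stand: 2
  stand bring: 2
  stand hill: 1
  … (2 more, each ≤ 1)

"hill hill", 5 times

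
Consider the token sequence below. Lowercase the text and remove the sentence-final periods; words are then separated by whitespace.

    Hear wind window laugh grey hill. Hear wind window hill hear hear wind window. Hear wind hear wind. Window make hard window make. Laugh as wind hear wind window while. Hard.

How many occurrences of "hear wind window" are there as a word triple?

Scanning the 29 overlapping trigram windows for "hear wind window":
  position 1–3: hear wind window
  position 7–9: hear wind window
  position 12–14: hear wind window
  position 17–19: hear wind window
  position 27–29: hear wind window

5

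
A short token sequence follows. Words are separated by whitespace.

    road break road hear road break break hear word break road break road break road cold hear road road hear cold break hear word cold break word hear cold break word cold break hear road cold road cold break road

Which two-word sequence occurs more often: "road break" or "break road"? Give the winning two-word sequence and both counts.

"road break": 4 occurrences
"break road": 5 occurrences

"break road" (5 vs 4)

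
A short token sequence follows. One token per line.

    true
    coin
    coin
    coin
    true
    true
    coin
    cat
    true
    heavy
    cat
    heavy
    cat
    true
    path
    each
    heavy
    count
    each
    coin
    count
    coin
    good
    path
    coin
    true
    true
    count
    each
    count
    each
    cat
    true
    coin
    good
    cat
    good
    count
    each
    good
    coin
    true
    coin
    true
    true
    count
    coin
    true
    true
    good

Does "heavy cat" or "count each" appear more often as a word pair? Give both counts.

"heavy cat": 2 occurrences
"count each": 4 occurrences

"count each" (4 vs 2)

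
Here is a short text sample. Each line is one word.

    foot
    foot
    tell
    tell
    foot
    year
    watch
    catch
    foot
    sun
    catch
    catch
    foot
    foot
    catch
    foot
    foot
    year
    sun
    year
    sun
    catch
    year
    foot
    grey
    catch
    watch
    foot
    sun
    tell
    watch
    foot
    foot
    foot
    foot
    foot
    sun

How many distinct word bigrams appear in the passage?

37 tokens → 36 bigram windows in total.
Repeated bigrams (each contributes count−1 duplicates):
  foot foot: 7
  catch foot: 3
  foot sun: 3
  foot year: 2
  sun catch: 2
  watch foot: 2
  year sun: 2
14 duplicate windows → 36 − 14 = 22 distinct.

22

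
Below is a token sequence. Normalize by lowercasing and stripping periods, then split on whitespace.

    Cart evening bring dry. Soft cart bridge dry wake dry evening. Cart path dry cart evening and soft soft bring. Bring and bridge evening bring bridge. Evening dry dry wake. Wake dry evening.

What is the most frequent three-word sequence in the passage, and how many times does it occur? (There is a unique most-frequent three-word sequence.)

"wake dry evening", 2 times

Trigram frequencies (highest first):
  wake dry evening: 2
  cart evening bring: 1
  evening bring dry: 1
  bring dry soft: 1
  dry soft cart: 1
  soft cart bridge: 1
  … (24 more, each ≤ 1)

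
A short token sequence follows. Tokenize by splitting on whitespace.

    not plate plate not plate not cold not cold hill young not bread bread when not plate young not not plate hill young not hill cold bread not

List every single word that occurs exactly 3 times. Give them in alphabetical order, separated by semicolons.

Unigram counts meeting the condition (exactly 3 times):
  bread: 3
  cold: 3
  hill: 3
  young: 3

bread; cold; hill; young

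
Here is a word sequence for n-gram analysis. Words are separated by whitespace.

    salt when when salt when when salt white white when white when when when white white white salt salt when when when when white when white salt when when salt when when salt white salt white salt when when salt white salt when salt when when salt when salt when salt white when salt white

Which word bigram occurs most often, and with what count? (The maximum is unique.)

"when when", 11 times

Bigram frequencies (highest first):
  when when: 11
  salt when: 10
  when salt: 10
  salt white: 6
  white salt: 5
  white when: 4
  … (3 more, each ≤ 4)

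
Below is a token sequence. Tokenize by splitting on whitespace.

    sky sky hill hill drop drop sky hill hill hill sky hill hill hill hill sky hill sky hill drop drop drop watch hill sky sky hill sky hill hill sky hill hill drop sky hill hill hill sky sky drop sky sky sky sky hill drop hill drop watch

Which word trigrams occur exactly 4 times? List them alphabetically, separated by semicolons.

hill hill hill; hill hill sky

Trigram counts meeting the condition (exactly 4 times):
  hill hill hill: 4
  hill hill sky: 4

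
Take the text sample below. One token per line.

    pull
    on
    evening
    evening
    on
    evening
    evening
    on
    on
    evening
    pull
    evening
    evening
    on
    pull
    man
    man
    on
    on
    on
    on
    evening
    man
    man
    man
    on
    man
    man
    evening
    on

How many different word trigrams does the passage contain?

22

30 tokens → 28 trigram windows in total.
Repeated trigrams (each contributes count−1 duplicates):
  evening evening on: 3
  man man on: 2
  on evening evening: 2
  on on evening: 2
  on on on: 2
6 duplicate windows → 28 − 6 = 22 distinct.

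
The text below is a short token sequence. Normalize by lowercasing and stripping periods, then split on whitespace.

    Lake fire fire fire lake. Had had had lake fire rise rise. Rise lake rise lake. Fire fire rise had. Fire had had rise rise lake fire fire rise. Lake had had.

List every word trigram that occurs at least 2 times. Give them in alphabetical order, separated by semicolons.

fire fire rise; lake fire fire; lake had had; rise lake fire; rise rise lake

Trigram counts meeting the condition (at least 2 times):
  fire fire rise: 2
  lake fire fire: 3
  lake had had: 2
  rise lake fire: 2
  rise rise lake: 2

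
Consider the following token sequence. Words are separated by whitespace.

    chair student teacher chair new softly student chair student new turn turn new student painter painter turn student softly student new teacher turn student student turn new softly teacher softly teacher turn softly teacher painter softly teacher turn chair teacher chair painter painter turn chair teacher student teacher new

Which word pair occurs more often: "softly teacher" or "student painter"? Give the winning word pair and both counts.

"softly teacher": 4 occurrences
"student painter": 1 occurrence

"softly teacher" (4 vs 1)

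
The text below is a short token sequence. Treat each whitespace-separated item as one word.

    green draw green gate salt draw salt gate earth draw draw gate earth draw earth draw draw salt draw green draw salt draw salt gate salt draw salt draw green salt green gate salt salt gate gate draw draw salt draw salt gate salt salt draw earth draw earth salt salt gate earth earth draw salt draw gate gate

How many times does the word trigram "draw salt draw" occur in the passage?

5

Scanning the 57 overlapping trigram windows for "draw salt draw":
  position 17–19: draw salt draw
  position 21–23: draw salt draw
  position 27–29: draw salt draw
  position 39–41: draw salt draw
  position 55–57: draw salt draw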